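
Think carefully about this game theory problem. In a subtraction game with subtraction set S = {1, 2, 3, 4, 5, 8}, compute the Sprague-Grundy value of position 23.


The subtraction set is S = {1, 2, 3, 4, 5, 8}.
G(k) = mex{ G(k - s) : s in S, s <= k }. We compute iteratively: G(0) = 0.
G(1) = mex({0}) = 1
G(2) = mex({0, 1}) = 2
G(3) = mex({0, 1, 2}) = 3
G(4) = mex({0, 1, 2, 3}) = 4
G(5) = mex({0, 1, 2, 3, 4}) = 5
G(6) = mex({1, 2, 3, 4, 5}) = 0
G(7) = mex({0, 2, 3, 4, 5}) = 1
G(8) = mex({0, 1, 3, 4, 5}) = 2
G(9) = mex({0, 1, 2, 4, 5}) = 3
G(10) = mex({0, 1, 2, 3, 5}) = 4
G(11) = mex({0, 1, 2, 3, 4}) = 5
G(12) = mex({1, 2, 3, 4, 5}) = 0
G(13) = mex({0, 2, 3, 4, 5}) = 1
Observe that G(6)..G(13) = 0, 1, 2, 3, 4, 5, 0, 1 repeats G(0)..G(7) = 0, 1, 2, 3, 4, 5, 0, 1.
For k >= max(S) = 8, G(k) is determined by the previous 8 values G(k-8)..G(k-1); a window of 8 consecutive values has recurred shifted by 6, so by induction G(k + 6) = G(k) for all k >= 0: the sequence is periodic from the start with period 6.
One period: G(0..5) = 0, 1, 2, 3, 4, 5.
23 mod 6 = 5, so G(23) = G(5) = 5.

5


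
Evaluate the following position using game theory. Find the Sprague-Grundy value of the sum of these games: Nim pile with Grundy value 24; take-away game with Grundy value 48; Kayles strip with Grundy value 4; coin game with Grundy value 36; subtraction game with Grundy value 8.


By the Sprague-Grundy theorem, the Grundy value of a sum of games is the XOR of individual Grundy values.
Nim pile: Grundy value = 24. Running XOR: 0 XOR 24 = 24
take-away game: Grundy value = 48. Running XOR: 24 XOR 48 = 40
Kayles strip: Grundy value = 4. Running XOR: 40 XOR 4 = 44
coin game: Grundy value = 36. Running XOR: 44 XOR 36 = 8
subtraction game: Grundy value = 8. Running XOR: 8 XOR 8 = 0
The combined Grundy value is 0.

0


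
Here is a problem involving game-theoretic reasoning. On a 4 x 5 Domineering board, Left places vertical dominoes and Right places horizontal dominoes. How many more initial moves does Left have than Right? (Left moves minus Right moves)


Board is 4 x 5 (rows x cols).
Left (vertical) placements: (rows-1) * cols = 3 * 5 = 15
Right (horizontal) placements: rows * (cols-1) = 4 * 4 = 16
Advantage = Left - Right = 15 - 16 = -1

-1


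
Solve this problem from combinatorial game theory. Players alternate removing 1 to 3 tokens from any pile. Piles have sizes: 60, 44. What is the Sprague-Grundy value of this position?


Subtraction set: {1, 2, 3}
For this subtraction set, G(n) = n mod 4 (period = max + 1 = 4).
Pile 1 (size 60): G(60) = 60 mod 4 = 0
Pile 2 (size 44): G(44) = 44 mod 4 = 0
Total Grundy value = XOR of all: 0 XOR 0 = 0

0


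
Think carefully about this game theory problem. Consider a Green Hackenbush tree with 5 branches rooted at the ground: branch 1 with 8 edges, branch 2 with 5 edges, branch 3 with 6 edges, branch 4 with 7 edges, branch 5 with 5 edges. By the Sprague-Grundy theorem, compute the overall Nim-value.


The tree has 5 branches from the ground vertex.
In Green Hackenbush, the Nim-value of a simple path of length k is k.
Branch 1: length 8, Nim-value = 8
Branch 2: length 5, Nim-value = 5
Branch 3: length 6, Nim-value = 6
Branch 4: length 7, Nim-value = 7
Branch 5: length 5, Nim-value = 5
Total Nim-value = XOR of all branch values:
0 XOR 8 = 8
8 XOR 5 = 13
13 XOR 6 = 11
11 XOR 7 = 12
12 XOR 5 = 9
Nim-value of the tree = 9

9


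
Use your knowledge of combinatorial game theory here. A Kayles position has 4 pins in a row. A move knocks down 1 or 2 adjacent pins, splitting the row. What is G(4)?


Kayles: a move removes 1 or 2 adjacent pins from a contiguous row.
Removing pins from a row of k leaves two independent rows (a, b) with a + b = k - 1 (one pin) or a + b = k - 2 (two pins); an end removal gives a = 0.
By Sprague-Grundy, G(k) = mex{ G(a) XOR G(b) } over all these splits. G(0) = 0.
G(1): splits (0,0):0^0=0 -> mex({0}) = 1
G(2): splits (0,1):0^1=1 (0,0):0^0=0 -> mex({0, 1}) = 2
G(3): splits (0,2):0^2=2 (1,1):1^1=0 (0,1):0^1=1 -> mex({0, 1, 2}) = 3
G(4): splits (0,3):0^3=3 (1,2):1^2=3 (0,2):0^2=2 (1,1):1^1=0 -> mex({0, 2, 3}) = 1
Therefore G(4) = 1.

1


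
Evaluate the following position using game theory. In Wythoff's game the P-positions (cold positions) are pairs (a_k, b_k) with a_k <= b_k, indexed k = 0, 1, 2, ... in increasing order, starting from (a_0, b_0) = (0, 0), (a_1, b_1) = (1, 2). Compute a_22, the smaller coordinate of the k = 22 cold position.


By Wythoff's theorem, a_k = floor(k * phi) and b_k = floor(k * phi^2) = a_k + k, where phi = (1 + sqrt(5))/2 is the golden ratio.
phi = (1 + sqrt(5))/2 = 1.618034
k = 22
k * phi = 22 * 1.618034 = 35.596748
a_22 = floor(k * phi) = 35

35


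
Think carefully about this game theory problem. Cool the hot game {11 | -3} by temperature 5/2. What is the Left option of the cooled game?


Original game: {11 | -3} (a switch {a | b} with a > b).
Cooling by t (for t below the temperature (a - b)/2 = 7) taxes each move by t: {a | b} cooled by t is {a - t | b + t}.
Cooling amount: t = 5/2
Cooled Left option: 11 - 5/2 = 17/2
Cooled Right option: -3 + 5/2 = -1/2
Cooled game: {17/2 | -1/2}
Left option = 17/2

17/2


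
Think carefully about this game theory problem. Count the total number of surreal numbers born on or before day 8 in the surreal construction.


Day 0: {|} = 0 is born. Count = 1.
Day n: the number of surreal numbers born by day n is 2^(n+1) - 1.
By day 0: 2^1 - 1 = 1
By day 1: 2^2 - 1 = 3
By day 2: 2^3 - 1 = 7
By day 3: 2^4 - 1 = 15
By day 4: 2^5 - 1 = 31
By day 5: 2^6 - 1 = 63
By day 6: 2^7 - 1 = 127
By day 7: 2^8 - 1 = 255
By day 8: 2^9 - 1 = 511
By day 8: 511 surreal numbers.

511


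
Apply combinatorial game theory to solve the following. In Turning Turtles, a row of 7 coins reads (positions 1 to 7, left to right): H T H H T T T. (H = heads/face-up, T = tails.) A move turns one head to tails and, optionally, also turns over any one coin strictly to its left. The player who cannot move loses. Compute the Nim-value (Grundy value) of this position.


Coins: H T H H T T T
Key fact: a single head at position k behaves exactly like a Nim heap of size k (turning it to T and optionally flipping a coin at j < k corresponds to moving the heap from k to j, or to 0), and heads combine as a disjunctive sum (two heads at the same place would cancel, matching j XOR j = 0). So the Nim-value is the XOR of the 1-indexed positions of the heads.
Face-up positions (1-indexed): [1, 3, 4]
XOR 0 with 1: 0 XOR 1 = 1
XOR 1 with 3: 1 XOR 3 = 2
XOR 2 with 4: 2 XOR 4 = 6
Nim-value = 6

6


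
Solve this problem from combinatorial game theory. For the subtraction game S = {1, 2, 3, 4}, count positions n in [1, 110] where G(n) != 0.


Subtraction set S = {1, 2, 3, 4}, so G(n) = n mod 5.
G(n) = 0 when n is a multiple of 5.
Multiples of 5 in [1, 110]: 22
N-positions (nonzero Grundy) = 110 - 22 = 88

88


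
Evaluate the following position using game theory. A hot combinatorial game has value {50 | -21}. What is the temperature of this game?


The game is {50 | -21}, a switch {a | b} with numbers a > b.
Cooling {a | b} by t gives {a - t | b + t}, which stops being hot when a - t = b + t, i.e. at t = (a - b)/2. So the temperature of a switch is (a - b)/2.
Temperature = (Left option - Right option) / 2
= (50 - (-21)) / 2
= 71 / 2
= 71/2

71/2


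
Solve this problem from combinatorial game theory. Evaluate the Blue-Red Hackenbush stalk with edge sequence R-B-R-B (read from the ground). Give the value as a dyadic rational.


Edges (from ground): R-B-R-B
By Berlekamp's sign-expansion rule, a Blue-Red Hackenbush stalk has the value of the surreal number whose sign sequence is the edge sequence with B -> + and R -> -.
Sign sequence: -+-+
Trace the sign expansion in the surreal number tree, starting from 0:
Edge 1: R (sign -) -> bounds (-inf, 0), value = -1
Edge 2: B (sign +) -> bounds (-1, 0), value = -1/2
Edge 3: R (sign -) -> bounds (-1, -1/2), value = -3/4
Edge 4: B (sign +) -> bounds (-3/4, -1/2), value = -5/8
Game value = -5/8

-5/8


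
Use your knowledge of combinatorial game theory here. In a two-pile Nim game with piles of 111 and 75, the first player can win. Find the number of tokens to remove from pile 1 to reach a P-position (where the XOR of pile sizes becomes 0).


Piles: 111 and 75
Current XOR: 111 XOR 75 = 36 (non-zero, so this is an N-position).
To make the XOR zero, we need to find a move that balances the piles.
For pile 1 (size 111): target = 111 XOR 36 = 75
We reduce pile 1 from 111 to 75.
Tokens removed: 111 - 75 = 36
Verification: 75 XOR 75 = 0

36


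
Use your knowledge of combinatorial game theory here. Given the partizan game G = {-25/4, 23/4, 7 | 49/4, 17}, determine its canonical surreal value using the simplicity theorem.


Left options: {-25/4, 23/4, 7}, max = 7
Right options: {49/4, 17}, min = 49/4
All options are numbers and max(Left) < min(Right), so by the simplicity theorem the value is the simplest (earliest-born) number strictly between 7 and 49/4.
Integers 8 through 12 all lie strictly between 7 and 49/4.
Among integers, the simplest (lowest birthday = smallest |n|; 0 is born on day 0, +-n on day n) is 8.
No non-integer in the interval can be simpler: if x is a non-integer in the interval, then floor(x) or ceil(x) also lies in the interval (the interval contains an integer), and both are proper prefixes of x's sign expansion, i.e. born earlier. So the game value is 8.
Game value = 8

8


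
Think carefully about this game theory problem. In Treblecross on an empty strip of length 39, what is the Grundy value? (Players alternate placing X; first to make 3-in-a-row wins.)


Treblecross: place X on empty cells; 3-in-a-row wins.
Playing within two cells of an existing X lets the opponent win at once, so sensible play treats the cells i-2..i+2 around each X as dead. The player left with no safe cell loses, so this is a normal-play take-away game on strips of safe cells.
Placing X at cell i (0-indexed) of a strip of k safe cells leaves independent strips of sizes max(0, i-2) and max(0, k-i-3). Hence G(k) = mex{ G(max(0,i-2)) XOR G(max(0,k-i-3)) : 0 <= i < k }, with G(0) = 0.
G(1): splits (0,0):0^0=0 -> mex({0}) = 1
G(2): splits (0,0):0^0=0 -> mex({0}) = 1
G(3): splits (0,0):0^0=0 -> mex({0}) = 1
G(4): splits (0,1):0^1=1 (0,0):0^0=0 -> mex({0, 1}) = 2
G(5): splits (0,2):0^1=1 (0,1):0^1=1 (0,0):0^0=0 -> mex({0, 1}) = 2
G(6) = mex({1}) = 0
G(7) = mex({0, 1, 2}) = 3
G(8) = mex({0, 1, 2}) = 3
G(9) = mex({0, 2}) = 1
G(10) = mex({0, 2, 3}) = 1
G(11) = mex({0, 3}) = 1
G(12) = mex({1, 3}) = 0
G(13) = mex({0, 1, 2, 3}) = 4
G(14) = mex({0, 1, 2}) = 3
G(15) = mex({0, 1, 2}) = 3
G(16) = mex({0, 1, 2, 4}) = 3
G(17) = mex({0, 1, 3, 4}) = 2
G(18) = mex({0, 1, 3, 4}) = 2
G(19) = mex({0, 1, 3, 5}) = 2
G(20) = mex({0, 1, 2, 3, 5}) = 4
G(21) = mex({0, 1, 2, 3, 5}) = 4
G(22) = mex({1, 2, 6}) = 0
G(23) = mex({0, 1, 2, 3, 4, 6}) = 5
G(24) = mex({0, 1, 2, 3, 4}) = 5
G(25) = mex({0, 1, 3, 4, 7}) = 2
G(26) = mex({0, 1, 3, 4, 5, 7}) = 2
G(27) = mex({0, 1, 3, 5}) = 2
G(28) = mex({0, 1, 2, 5}) = 3
G(29) = mex({0, 1, 2, 4, 5, 6}) = 3
G(30) = mex({1, 2, 4, 6}) = 0
G(31) = mex({0, 1, 2, 3, 4, 6}) = 5
G(32) = mex({1, 2, 3, 4, 7}) = 0
G(33) = mex({0, 3, 7}) = 1
G(34) = mex({0, 2, 3, 5, 7}) = 1
G(35) = mex({0, 2, 3, 5, 6}) = 1
G(36) = mex({0, 1, 2, 5, 6}) = 3
G(37) = mex({0, 1, 2, 4, 5, 6}) = 3
G(38) = mex({0, 1, 2, 4}) = 3
G(39) = mex({0, 1, 2, 3, 4, 7}) = 5
Therefore G(39) = 5.

5


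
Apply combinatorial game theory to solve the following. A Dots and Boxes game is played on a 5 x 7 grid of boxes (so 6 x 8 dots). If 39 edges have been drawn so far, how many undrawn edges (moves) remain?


Grid: 5 x 7 boxes, i.e. 6 rows and 8 columns of dots.
Horizontal edges: (rows + 1) * cols = 6 * 7 = 42
Vertical edges: rows * (cols + 1) = 5 * 8 = 40
Total edges: 42 + 40 = 82
Edges drawn: 39
Remaining: 82 - 39 = 43

43


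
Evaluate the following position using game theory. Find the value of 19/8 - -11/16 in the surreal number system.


x = 19/8, y = -11/16
Converting to common denominator: 16
x = 38/16, y = -11/16
x - y = 19/8 - -11/16 = 49/16

49/16


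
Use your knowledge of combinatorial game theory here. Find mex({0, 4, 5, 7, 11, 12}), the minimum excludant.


Set = {0, 4, 5, 7, 11, 12}
0 is in the set.
1 is NOT in the set. This is the mex.
mex = 1

1


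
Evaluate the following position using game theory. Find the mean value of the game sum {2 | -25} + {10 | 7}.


G1 = {2 | -25}, G2 = {10 | 7}
Each is a switch {a | b} with numbers a > b; its mean value is (a + b)/2, and mean value is additive over game sums: m(G1 + G2) = m(G1) + m(G2).
Mean of G1 = (2 + (-25))/2 = -23/2 = -23/2
Mean of G2 = (10 + (7))/2 = 17/2 = 17/2
Mean of G1 + G2 = -23/2 + 17/2 = -3

-3


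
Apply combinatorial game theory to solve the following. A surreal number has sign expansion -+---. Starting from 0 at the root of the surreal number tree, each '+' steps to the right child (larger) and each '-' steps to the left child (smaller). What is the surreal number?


Sign expansion: -+---
Rule: track bounds (lo, hi), initially (-inf, +inf). On '+', the current value becomes lo and we move to the simplest number in (value, hi): value + 1 if hi = +inf, otherwise the midpoint (value + hi)/2. On '-', the current value becomes hi and we move to value - 1 if lo = -inf, otherwise the midpoint (lo + value)/2.
Start at 0.
Step 1: sign = -, move left. Bounds: (-inf, 0). Value = -1
Step 2: sign = +, move right. Bounds: (-1, 0). Value = -1/2
Step 3: sign = -, move left. Bounds: (-1, -1/2). Value = -3/4
Step 4: sign = -, move left. Bounds: (-1, -3/4). Value = -7/8
Step 5: sign = -, move left. Bounds: (-1, -7/8). Value = -15/16
The surreal number with sign expansion -+--- is -15/16.

-15/16


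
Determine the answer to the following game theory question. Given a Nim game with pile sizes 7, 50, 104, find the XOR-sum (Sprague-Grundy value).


We need the XOR (exclusive or) of all pile sizes.
After XOR-ing pile 1 (size 7): 0 XOR 7 = 7
After XOR-ing pile 2 (size 50): 7 XOR 50 = 53
After XOR-ing pile 3 (size 104): 53 XOR 104 = 93
The Nim-value of this position is 93.

93


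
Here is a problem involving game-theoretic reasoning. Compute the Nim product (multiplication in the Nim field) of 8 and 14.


Nim multiplication is bilinear over XOR: (u XOR v) * w = (u*w) XOR (v*w).
So we split each operand into its bit components and XOR the pairwise Nim products.
8 = 8 (as XOR of powers of 2).
14 = 2 + 4 + 8 (as XOR of powers of 2).
Using the standard Nim-product table on single bits:
  2*2 = 3,   2*4 = 8,   2*8 = 12,
  4*4 = 6,   4*8 = 11,  8*8 = 13,
and  1*x = x (identity), k*l = l*k (commutative).
Pairwise Nim products:
  8 * 2 = 12
  8 * 4 = 11
  8 * 8 = 13
XOR them: 12 XOR 11 XOR 13 = 10.
Result: 8 * 14 = 10 (in Nim).

10


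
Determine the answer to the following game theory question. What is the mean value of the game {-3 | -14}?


Game = {-3 | -14}, a switch {a | b} with numbers a > b.
Its thermograph has left wall a - t and right wall b + t, which meet at t = (a - b)/2, where both equal (a + b)/2. So the mast (mean value) is at (a + b)/2.
Mean = (-3 + (-14))/2 = -17/2 = -17/2

-17/2


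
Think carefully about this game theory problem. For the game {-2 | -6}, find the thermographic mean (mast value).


Game = {-2 | -6}, a switch {a | b} with numbers a > b.
Its thermograph has left wall a - t and right wall b + t, which meet at t = (a - b)/2, where both equal (a + b)/2. So the mast (mean value) is at (a + b)/2.
Mean = (-2 + (-6))/2 = -8/2 = -4

-4


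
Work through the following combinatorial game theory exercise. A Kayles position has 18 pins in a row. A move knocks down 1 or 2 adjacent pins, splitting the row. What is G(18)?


Kayles: a move removes 1 or 2 adjacent pins from a contiguous row.
Removing pins from a row of k leaves two independent rows (a, b) with a + b = k - 1 (one pin) or a + b = k - 2 (two pins); an end removal gives a = 0.
By Sprague-Grundy, G(k) = mex{ G(a) XOR G(b) } over all these splits. G(0) = 0.
G(1): splits (0,0):0^0=0 -> mex({0}) = 1
G(2): splits (0,1):0^1=1 (0,0):0^0=0 -> mex({0, 1}) = 2
G(3): splits (0,2):0^2=2 (1,1):1^1=0 (0,1):0^1=1 -> mex({0, 1, 2}) = 3
G(4): splits (0,3):0^3=3 (1,2):1^2=3 (0,2):0^2=2 (1,1):1^1=0 -> mex({0, 2, 3}) = 1
G(5): splits (0,4):0^1=1 (1,3):1^3=2 (2,2):2^2=0 (0,3):0^3=3 (1,2):1^2=3 -> mex({0, 1, 2, 3}) = 4
G(6) = mex({0, 1, 2, 4}) = 3
G(7) = mex({0, 1, 3, 4, 5}) = 2
G(8) = mex({0, 2, 3, 5, 6}) = 1
G(9) = mex({0, 1, 2, 3, 6, 7}) = 4
G(10) = mex({0, 1, 3, 4, 5, 7}) = 2
G(11) = mex({0, 1, 2, 3, 4, 5}) = 6
G(12) = mex({0, 1, 2, 3, 5, 6, 7}) = 4
G(13) = mex({0, 2, 3, 4, 6, 7}) = 1
G(14) = mex({0, 1, 4, 5, 6, 7}) = 2
G(15) = mex({0, 1, 2, 3, 4, 5, 6}) = 7
G(16) = mex({0, 2, 3, 5, 6, 7}) = 1
G(17) = mex({0, 1, 2, 3, 5, 6, 7}) = 4
G(18) = mex({0, 1, 2, 4, 5, 6}) = 3
Therefore G(18) = 3.

3


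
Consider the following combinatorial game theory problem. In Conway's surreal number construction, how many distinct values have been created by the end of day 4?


Day 0: {|} = 0 is born. Count = 1.
Day n: the number of surreal numbers born by day n is 2^(n+1) - 1.
By day 0: 2^1 - 1 = 1
By day 1: 2^2 - 1 = 3
By day 2: 2^3 - 1 = 7
By day 3: 2^4 - 1 = 15
By day 4: 2^5 - 1 = 31
By day 4: 31 surreal numbers.

31


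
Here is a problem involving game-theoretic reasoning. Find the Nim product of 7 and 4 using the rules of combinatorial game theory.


Nim multiplication is bilinear over XOR: (u XOR v) * w = (u*w) XOR (v*w).
So we split each operand into its bit components and XOR the pairwise Nim products.
7 = 1 + 2 + 4 (as XOR of powers of 2).
4 = 4 (as XOR of powers of 2).
Using the standard Nim-product table on single bits:
  2*2 = 3,   2*4 = 8,   2*8 = 12,
  4*4 = 6,   4*8 = 11,  8*8 = 13,
and  1*x = x (identity), k*l = l*k (commutative).
Pairwise Nim products:
  1 * 4 = 4
  2 * 4 = 8
  4 * 4 = 6
XOR them: 4 XOR 8 XOR 6 = 10.
Result: 7 * 4 = 10 (in Nim).

10


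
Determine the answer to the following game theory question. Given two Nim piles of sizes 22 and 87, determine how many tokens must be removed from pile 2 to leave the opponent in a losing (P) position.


Piles: 22 and 87
Current XOR: 22 XOR 87 = 65 (non-zero, so this is an N-position).
To make the XOR zero, we need to find a move that balances the piles.
For pile 2 (size 87): target = 87 XOR 65 = 22
We reduce pile 2 from 87 to 22.
Tokens removed: 87 - 22 = 65
Verification: 22 XOR 22 = 0

65


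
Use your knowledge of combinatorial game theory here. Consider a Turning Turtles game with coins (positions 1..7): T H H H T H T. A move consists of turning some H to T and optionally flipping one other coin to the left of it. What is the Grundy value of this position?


Coins: T H H H T H T
Key fact: a single head at position k behaves exactly like a Nim heap of size k (turning it to T and optionally flipping a coin at j < k corresponds to moving the heap from k to j, or to 0), and heads combine as a disjunctive sum (two heads at the same place would cancel, matching j XOR j = 0). So the Nim-value is the XOR of the 1-indexed positions of the heads.
Face-up positions (1-indexed): [2, 3, 4, 6]
XOR 0 with 2: 0 XOR 2 = 2
XOR 2 with 3: 2 XOR 3 = 1
XOR 1 with 4: 1 XOR 4 = 5
XOR 5 with 6: 5 XOR 6 = 3
Nim-value = 3

3


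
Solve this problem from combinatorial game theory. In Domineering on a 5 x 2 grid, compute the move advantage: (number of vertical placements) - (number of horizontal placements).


Board is 5 x 2 (rows x cols).
Left (vertical) placements: (rows-1) * cols = 4 * 2 = 8
Right (horizontal) placements: rows * (cols-1) = 5 * 1 = 5
Advantage = Left - Right = 8 - 5 = 3

3


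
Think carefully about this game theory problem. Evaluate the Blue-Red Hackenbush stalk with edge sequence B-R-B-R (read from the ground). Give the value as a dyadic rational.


Edges (from ground): B-R-B-R
By Berlekamp's sign-expansion rule, a Blue-Red Hackenbush stalk has the value of the surreal number whose sign sequence is the edge sequence with B -> + and R -> -.
Sign sequence: +-+-
Trace the sign expansion in the surreal number tree, starting from 0:
Edge 1: B (sign +) -> bounds (0, +inf), value = 1
Edge 2: R (sign -) -> bounds (0, 1), value = 1/2
Edge 3: B (sign +) -> bounds (1/2, 1), value = 3/4
Edge 4: R (sign -) -> bounds (1/2, 3/4), value = 5/8
Game value = 5/8

5/8


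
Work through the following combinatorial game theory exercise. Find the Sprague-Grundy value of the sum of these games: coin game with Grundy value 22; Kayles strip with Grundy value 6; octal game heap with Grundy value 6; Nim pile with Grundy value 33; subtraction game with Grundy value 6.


By the Sprague-Grundy theorem, the Grundy value of a sum of games is the XOR of individual Grundy values.
coin game: Grundy value = 22. Running XOR: 0 XOR 22 = 22
Kayles strip: Grundy value = 6. Running XOR: 22 XOR 6 = 16
octal game heap: Grundy value = 6. Running XOR: 16 XOR 6 = 22
Nim pile: Grundy value = 33. Running XOR: 22 XOR 33 = 55
subtraction game: Grundy value = 6. Running XOR: 55 XOR 6 = 49
The combined Grundy value is 49.

49


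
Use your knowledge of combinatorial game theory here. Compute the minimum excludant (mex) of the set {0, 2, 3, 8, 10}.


Set = {0, 2, 3, 8, 10}
0 is in the set.
1 is NOT in the set. This is the mex.
mex = 1

1


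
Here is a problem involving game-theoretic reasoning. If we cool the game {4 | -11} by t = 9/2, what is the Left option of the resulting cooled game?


Original game: {4 | -11} (a switch {a | b} with a > b).
Cooling by t (for t below the temperature (a - b)/2 = 15/2) taxes each move by t: {a | b} cooled by t is {a - t | b + t}.
Cooling amount: t = 9/2
Cooled Left option: 4 - 9/2 = -1/2
Cooled Right option: -11 + 9/2 = -13/2
Cooled game: {-1/2 | -13/2}
Left option = -1/2

-1/2


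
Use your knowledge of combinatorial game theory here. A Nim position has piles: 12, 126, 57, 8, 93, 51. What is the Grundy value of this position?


We need the XOR (exclusive or) of all pile sizes.
After XOR-ing pile 1 (size 12): 0 XOR 12 = 12
After XOR-ing pile 2 (size 126): 12 XOR 126 = 114
After XOR-ing pile 3 (size 57): 114 XOR 57 = 75
After XOR-ing pile 4 (size 8): 75 XOR 8 = 67
After XOR-ing pile 5 (size 93): 67 XOR 93 = 30
After XOR-ing pile 6 (size 51): 30 XOR 51 = 45
The Nim-value of this position is 45.

45


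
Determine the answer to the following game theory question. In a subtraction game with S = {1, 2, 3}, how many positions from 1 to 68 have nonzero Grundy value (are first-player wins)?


Subtraction set S = {1, 2, 3}, so G(n) = n mod 4.
G(n) = 0 when n is a multiple of 4.
Multiples of 4 in [1, 68]: 17
N-positions (nonzero Grundy) = 68 - 17 = 51

51


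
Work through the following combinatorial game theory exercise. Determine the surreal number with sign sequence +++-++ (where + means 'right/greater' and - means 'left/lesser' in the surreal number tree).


Sign expansion: +++-++
Rule: track bounds (lo, hi), initially (-inf, +inf). On '+', the current value becomes lo and we move to the simplest number in (value, hi): value + 1 if hi = +inf, otherwise the midpoint (value + hi)/2. On '-', the current value becomes hi and we move to value - 1 if lo = -inf, otherwise the midpoint (lo + value)/2.
Start at 0.
Step 1: sign = +, move right. Bounds: (0, +inf). Value = 1
Step 2: sign = +, move right. Bounds: (1, +inf). Value = 2
Step 3: sign = +, move right. Bounds: (2, +inf). Value = 3
Step 4: sign = -, move left. Bounds: (2, 3). Value = 5/2
Step 5: sign = +, move right. Bounds: (5/2, 3). Value = 11/4
Step 6: sign = +, move right. Bounds: (11/4, 3). Value = 23/8
The surreal number with sign expansion +++-++ is 23/8.

23/8


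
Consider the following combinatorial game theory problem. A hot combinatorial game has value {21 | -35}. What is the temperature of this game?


The game is {21 | -35}, a switch {a | b} with numbers a > b.
Cooling {a | b} by t gives {a - t | b + t}, which stops being hot when a - t = b + t, i.e. at t = (a - b)/2. So the temperature of a switch is (a - b)/2.
Temperature = (Left option - Right option) / 2
= (21 - (-35)) / 2
= 56 / 2
= 28

28


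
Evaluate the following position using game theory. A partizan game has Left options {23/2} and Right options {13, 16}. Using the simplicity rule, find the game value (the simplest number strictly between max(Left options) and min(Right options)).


Left options: {23/2}, max = 23/2
Right options: {13, 16}, min = 13
All options are numbers and max(Left) < min(Right), so by the simplicity theorem the value is the simplest (earliest-born) number strictly between 23/2 and 13.
The only integer strictly between 23/2 and 13 is 12.
No non-integer in the interval can be simpler: if x is a non-integer in the interval, then floor(x) or ceil(x) also lies in the interval (the interval contains an integer), and both are proper prefixes of x's sign expansion, i.e. born earlier. So the game value is 12.
Game value = 12

12


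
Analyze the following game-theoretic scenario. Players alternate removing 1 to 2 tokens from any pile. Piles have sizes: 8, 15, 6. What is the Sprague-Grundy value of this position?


Subtraction set: {1, 2}
For this subtraction set, G(n) = n mod 3 (period = max + 1 = 3).
Pile 1 (size 8): G(8) = 8 mod 3 = 2
Pile 2 (size 15): G(15) = 15 mod 3 = 0
Pile 3 (size 6): G(6) = 6 mod 3 = 0
Total Grundy value = XOR of all: 2 XOR 0 XOR 0 = 2

2


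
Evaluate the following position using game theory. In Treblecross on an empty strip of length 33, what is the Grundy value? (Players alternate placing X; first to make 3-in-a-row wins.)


Treblecross: place X on empty cells; 3-in-a-row wins.
Playing within two cells of an existing X lets the opponent win at once, so sensible play treats the cells i-2..i+2 around each X as dead. The player left with no safe cell loses, so this is a normal-play take-away game on strips of safe cells.
Placing X at cell i (0-indexed) of a strip of k safe cells leaves independent strips of sizes max(0, i-2) and max(0, k-i-3). Hence G(k) = mex{ G(max(0,i-2)) XOR G(max(0,k-i-3)) : 0 <= i < k }, with G(0) = 0.
G(1): splits (0,0):0^0=0 -> mex({0}) = 1
G(2): splits (0,0):0^0=0 -> mex({0}) = 1
G(3): splits (0,0):0^0=0 -> mex({0}) = 1
G(4): splits (0,1):0^1=1 (0,0):0^0=0 -> mex({0, 1}) = 2
G(5): splits (0,2):0^1=1 (0,1):0^1=1 (0,0):0^0=0 -> mex({0, 1}) = 2
G(6) = mex({1}) = 0
G(7) = mex({0, 1, 2}) = 3
G(8) = mex({0, 1, 2}) = 3
G(9) = mex({0, 2}) = 1
G(10) = mex({0, 2, 3}) = 1
G(11) = mex({0, 3}) = 1
G(12) = mex({1, 3}) = 0
G(13) = mex({0, 1, 2, 3}) = 4
G(14) = mex({0, 1, 2}) = 3
G(15) = mex({0, 1, 2}) = 3
G(16) = mex({0, 1, 2, 4}) = 3
G(17) = mex({0, 1, 3, 4}) = 2
G(18) = mex({0, 1, 3, 4}) = 2
G(19) = mex({0, 1, 3, 5}) = 2
G(20) = mex({0, 1, 2, 3, 5}) = 4
G(21) = mex({0, 1, 2, 3, 5}) = 4
G(22) = mex({1, 2, 6}) = 0
G(23) = mex({0, 1, 2, 3, 4, 6}) = 5
G(24) = mex({0, 1, 2, 3, 4}) = 5
G(25) = mex({0, 1, 3, 4, 7}) = 2
G(26) = mex({0, 1, 3, 4, 5, 7}) = 2
G(27) = mex({0, 1, 3, 5}) = 2
G(28) = mex({0, 1, 2, 5}) = 3
G(29) = mex({0, 1, 2, 4, 5, 6}) = 3
G(30) = mex({1, 2, 4, 6}) = 0
G(31) = mex({0, 1, 2, 3, 4, 6}) = 5
G(32) = mex({1, 2, 3, 4, 7}) = 0
G(33) = mex({0, 3, 7}) = 1
Therefore G(33) = 1.

1


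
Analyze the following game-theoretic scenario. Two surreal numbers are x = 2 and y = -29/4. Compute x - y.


x = 2, y = -29/4
Converting to common denominator: 4
x = 8/4, y = -29/4
x - y = 2 - -29/4 = 37/4

37/4


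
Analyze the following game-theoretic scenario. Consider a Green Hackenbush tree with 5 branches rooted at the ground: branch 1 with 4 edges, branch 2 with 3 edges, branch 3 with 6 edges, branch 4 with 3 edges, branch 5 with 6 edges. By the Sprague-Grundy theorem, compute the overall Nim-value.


The tree has 5 branches from the ground vertex.
In Green Hackenbush, the Nim-value of a simple path of length k is k.
Branch 1: length 4, Nim-value = 4
Branch 2: length 3, Nim-value = 3
Branch 3: length 6, Nim-value = 6
Branch 4: length 3, Nim-value = 3
Branch 5: length 6, Nim-value = 6
Total Nim-value = XOR of all branch values:
0 XOR 4 = 4
4 XOR 3 = 7
7 XOR 6 = 1
1 XOR 3 = 2
2 XOR 6 = 4
Nim-value of the tree = 4

4


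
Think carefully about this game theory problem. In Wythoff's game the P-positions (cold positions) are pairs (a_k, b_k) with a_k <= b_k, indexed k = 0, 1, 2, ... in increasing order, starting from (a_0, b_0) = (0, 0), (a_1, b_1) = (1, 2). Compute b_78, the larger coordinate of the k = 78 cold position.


By Wythoff's theorem, a_k = floor(k * phi) and b_k = floor(k * phi^2) = a_k + k, where phi = (1 + sqrt(5))/2 is the golden ratio.
phi = (1 + sqrt(5))/2 = 1.618034
phi^2 = phi + 1 = 2.618034
k = 78
k * phi^2 = 78 * 2.618034 = 204.206651
b_78 = floor(k * phi^2) = 204 (check: a_78 + k = 126 + 78 = 204)

204


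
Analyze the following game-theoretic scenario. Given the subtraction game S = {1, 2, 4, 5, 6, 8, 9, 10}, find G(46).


The subtraction set is S = {1, 2, 4, 5, 6, 8, 9, 10}.
G(k) = mex{ G(k - s) : s in S, s <= k }. We compute iteratively: G(0) = 0.
G(1) = mex({0}) = 1
G(2) = mex({0, 1}) = 2
G(3) = mex({1, 2}) = 0
G(4) = mex({0, 2}) = 1
G(5) = mex({0, 1}) = 2
G(6) = mex({0, 1, 2}) = 3
G(7) = mex({0, 1, 2, 3}) = 4
G(8) = mex({0, 1, 2, 3, 4}) = 5
G(9) = mex({0, 1, 2, 4, 5}) = 3
G(10) = mex({0, 1, 2, 3, 5}) = 4
G(11) = mex({0, 1, 2, 3, 4}) = 5
G(12) = mex({0, 1, 2, 3, 4, 5}) = 6
G(13) = mex({0, 1, 2, 3, 4, 5, 6}) = 7
G(14) = mex({1, 2, 3, 4, 5, 6, 7}) = 0
G(15) = mex({0, 2, 3, 4, 5, 7}) = 1
G(16) = mex({0, 1, 3, 4, 5, 6}) = 2
G(17) = mex({1, 2, 3, 4, 5, 6, 7}) = 0
G(18) = mex({0, 2, 3, 4, 5, 6, 7}) = 1
G(19) = mex({0, 1, 3, 4, 5, 7}) = 2
G(20) = mex({0, 1, 2, 4, 5, 6}) = 3
G(21) = mex({0, 1, 2, 3, 5, 6, 7}) = 4
G(22) = mex({0, 1, 2, 3, 4, 6, 7}) = 5
G(23) = mex({0, 1, 2, 4, 5, 7}) = 3
Observe that G(14)..G(23) = 0, 1, 2, 0, 1, 2, 3, 4, 5, 3 repeats G(0)..G(9) = 0, 1, 2, 0, 1, 2, 3, 4, 5, 3.
For k >= max(S) = 10, G(k) is determined by the previous 10 values G(k-10)..G(k-1); a window of 10 consecutive values has recurred shifted by 14, so by induction G(k + 14) = G(k) for all k >= 0: the sequence is periodic from the start with period 14.
One period: G(0..13) = 0, 1, 2, 0, 1, 2, 3, 4, 5, 3, 4, 5, 6, 7.
46 mod 14 = 4, so G(46) = G(4) = 1.

1


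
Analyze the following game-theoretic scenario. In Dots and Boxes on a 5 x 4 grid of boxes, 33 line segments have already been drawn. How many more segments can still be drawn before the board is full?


Grid: 5 x 4 boxes, i.e. 6 rows and 5 columns of dots.
Horizontal edges: (rows + 1) * cols = 6 * 4 = 24
Vertical edges: rows * (cols + 1) = 5 * 5 = 25
Total edges: 24 + 25 = 49
Edges drawn: 33
Remaining: 49 - 33 = 16

16


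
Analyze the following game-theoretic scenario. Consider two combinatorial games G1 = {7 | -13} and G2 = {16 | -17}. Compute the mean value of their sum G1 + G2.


G1 = {7 | -13}, G2 = {16 | -17}
Each is a switch {a | b} with numbers a > b; its mean value is (a + b)/2, and mean value is additive over game sums: m(G1 + G2) = m(G1) + m(G2).
Mean of G1 = (7 + (-13))/2 = -6/2 = -3
Mean of G2 = (16 + (-17))/2 = -1/2 = -1/2
Mean of G1 + G2 = -3 + -1/2 = -7/2

-7/2


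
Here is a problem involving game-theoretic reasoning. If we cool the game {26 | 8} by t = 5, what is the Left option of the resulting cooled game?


Original game: {26 | 8} (a switch {a | b} with a > b).
Cooling by t (for t below the temperature (a - b)/2 = 9) taxes each move by t: {a | b} cooled by t is {a - t | b + t}.
Cooling amount: t = 5
Cooled Left option: 26 - 5 = 21
Cooled Right option: 8 + 5 = 13
Cooled game: {21 | 13}
Left option = 21

21


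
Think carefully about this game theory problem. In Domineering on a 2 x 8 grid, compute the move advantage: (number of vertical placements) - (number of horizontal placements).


Board is 2 x 8 (rows x cols).
Left (vertical) placements: (rows-1) * cols = 1 * 8 = 8
Right (horizontal) placements: rows * (cols-1) = 2 * 7 = 14
Advantage = Left - Right = 8 - 14 = -6

-6


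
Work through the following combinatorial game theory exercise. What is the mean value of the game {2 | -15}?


Game = {2 | -15}, a switch {a | b} with numbers a > b.
Its thermograph has left wall a - t and right wall b + t, which meet at t = (a - b)/2, where both equal (a + b)/2. So the mast (mean value) is at (a + b)/2.
Mean = (2 + (-15))/2 = -13/2 = -13/2

-13/2


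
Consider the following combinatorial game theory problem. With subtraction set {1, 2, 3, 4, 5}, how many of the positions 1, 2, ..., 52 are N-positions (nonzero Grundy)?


Subtraction set S = {1, 2, 3, 4, 5}, so G(n) = n mod 6.
G(n) = 0 when n is a multiple of 6.
Multiples of 6 in [1, 52]: 8
N-positions (nonzero Grundy) = 52 - 8 = 44

44


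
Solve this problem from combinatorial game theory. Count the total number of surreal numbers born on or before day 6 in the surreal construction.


Day 0: {|} = 0 is born. Count = 1.
Day n: the number of surreal numbers born by day n is 2^(n+1) - 1.
By day 0: 2^1 - 1 = 1
By day 1: 2^2 - 1 = 3
By day 2: 2^3 - 1 = 7
By day 3: 2^4 - 1 = 15
By day 4: 2^5 - 1 = 31
By day 5: 2^6 - 1 = 63
By day 6: 2^7 - 1 = 127
By day 6: 127 surreal numbers.

127


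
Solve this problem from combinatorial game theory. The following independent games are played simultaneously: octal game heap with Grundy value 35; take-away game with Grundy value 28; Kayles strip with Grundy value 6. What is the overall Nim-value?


By the Sprague-Grundy theorem, the Grundy value of a sum of games is the XOR of individual Grundy values.
octal game heap: Grundy value = 35. Running XOR: 0 XOR 35 = 35
take-away game: Grundy value = 28. Running XOR: 35 XOR 28 = 63
Kayles strip: Grundy value = 6. Running XOR: 63 XOR 6 = 57
The combined Grundy value is 57.

57


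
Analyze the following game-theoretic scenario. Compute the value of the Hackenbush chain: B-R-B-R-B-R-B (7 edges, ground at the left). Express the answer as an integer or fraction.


Edges (from ground): B-R-B-R-B-R-B
By Berlekamp's sign-expansion rule, a Blue-Red Hackenbush stalk has the value of the surreal number whose sign sequence is the edge sequence with B -> + and R -> -.
Sign sequence: +-+-+-+
Trace the sign expansion in the surreal number tree, starting from 0:
Edge 1: B (sign +) -> bounds (0, +inf), value = 1
Edge 2: R (sign -) -> bounds (0, 1), value = 1/2
Edge 3: B (sign +) -> bounds (1/2, 1), value = 3/4
Edge 4: R (sign -) -> bounds (1/2, 3/4), value = 5/8
Edge 5: B (sign +) -> bounds (5/8, 3/4), value = 11/16
Edge 6: R (sign -) -> bounds (5/8, 11/16), value = 21/32
Edge 7: B (sign +) -> bounds (21/32, 11/16), value = 43/64
Game value = 43/64

43/64


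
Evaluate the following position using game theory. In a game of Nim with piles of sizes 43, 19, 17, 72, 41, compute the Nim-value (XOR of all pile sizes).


We need the XOR (exclusive or) of all pile sizes.
After XOR-ing pile 1 (size 43): 0 XOR 43 = 43
After XOR-ing pile 2 (size 19): 43 XOR 19 = 56
After XOR-ing pile 3 (size 17): 56 XOR 17 = 41
After XOR-ing pile 4 (size 72): 41 XOR 72 = 97
After XOR-ing pile 5 (size 41): 97 XOR 41 = 72
The Nim-value of this position is 72.

72


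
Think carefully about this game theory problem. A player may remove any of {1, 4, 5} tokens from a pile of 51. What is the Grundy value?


The subtraction set is S = {1, 4, 5}.
G(k) = mex{ G(k - s) : s in S, s <= k }. We compute iteratively: G(0) = 0.
G(1) = mex({0}) = 1
G(2) = mex({1}) = 0
G(3) = mex({0}) = 1
G(4) = mex({0, 1}) = 2
G(5) = mex({0, 1, 2}) = 3
G(6) = mex({0, 1, 3}) = 2
G(7) = mex({0, 1, 2}) = 3
G(8) = mex({1, 2, 3}) = 0
G(9) = mex({0, 2, 3}) = 1
G(10) = mex({1, 2, 3}) = 0
G(11) = mex({0, 2, 3}) = 1
G(12) = mex({0, 1, 3}) = 2
Observe that G(8)..G(12) = 0, 1, 0, 1, 2 repeats G(0)..G(4) = 0, 1, 0, 1, 2.
For k >= max(S) = 5, G(k) is determined by the previous 5 values G(k-5)..G(k-1); a window of 5 consecutive values has recurred shifted by 8, so by induction G(k + 8) = G(k) for all k >= 0: the sequence is periodic from the start with period 8.
One period: G(0..7) = 0, 1, 0, 1, 2, 3, 2, 3.
51 mod 8 = 3, so G(51) = G(3) = 1.

1


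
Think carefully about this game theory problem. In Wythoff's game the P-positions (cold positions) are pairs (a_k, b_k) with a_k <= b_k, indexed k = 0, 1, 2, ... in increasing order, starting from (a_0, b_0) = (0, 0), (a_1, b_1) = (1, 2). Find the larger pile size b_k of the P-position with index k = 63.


By Wythoff's theorem, a_k = floor(k * phi) and b_k = floor(k * phi^2) = a_k + k, where phi = (1 + sqrt(5))/2 is the golden ratio.
phi = (1 + sqrt(5))/2 = 1.618034
phi^2 = phi + 1 = 2.618034
k = 63
k * phi^2 = 63 * 2.618034 = 164.936141
b_63 = floor(k * phi^2) = 164 (check: a_63 + k = 101 + 63 = 164)

164


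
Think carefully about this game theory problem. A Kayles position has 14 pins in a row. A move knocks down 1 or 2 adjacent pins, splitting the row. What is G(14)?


Kayles: a move removes 1 or 2 adjacent pins from a contiguous row.
Removing pins from a row of k leaves two independent rows (a, b) with a + b = k - 1 (one pin) or a + b = k - 2 (two pins); an end removal gives a = 0.
By Sprague-Grundy, G(k) = mex{ G(a) XOR G(b) } over all these splits. G(0) = 0.
G(1): splits (0,0):0^0=0 -> mex({0}) = 1
G(2): splits (0,1):0^1=1 (0,0):0^0=0 -> mex({0, 1}) = 2
G(3): splits (0,2):0^2=2 (1,1):1^1=0 (0,1):0^1=1 -> mex({0, 1, 2}) = 3
G(4): splits (0,3):0^3=3 (1,2):1^2=3 (0,2):0^2=2 (1,1):1^1=0 -> mex({0, 2, 3}) = 1
G(5): splits (0,4):0^1=1 (1,3):1^3=2 (2,2):2^2=0 (0,3):0^3=3 (1,2):1^2=3 -> mex({0, 1, 2, 3}) = 4
G(6) = mex({0, 1, 2, 4}) = 3
G(7) = mex({0, 1, 3, 4, 5}) = 2
G(8) = mex({0, 2, 3, 5, 6}) = 1
G(9) = mex({0, 1, 2, 3, 6, 7}) = 4
G(10) = mex({0, 1, 3, 4, 5, 7}) = 2
G(11) = mex({0, 1, 2, 3, 4, 5}) = 6
G(12) = mex({0, 1, 2, 3, 5, 6, 7}) = 4
G(13) = mex({0, 2, 3, 4, 6, 7}) = 1
G(14) = mex({0, 1, 4, 5, 6, 7}) = 2
Therefore G(14) = 2.

2


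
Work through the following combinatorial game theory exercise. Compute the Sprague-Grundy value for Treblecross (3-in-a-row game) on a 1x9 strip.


Treblecross: place X on empty cells; 3-in-a-row wins.
Playing within two cells of an existing X lets the opponent win at once, so sensible play treats the cells i-2..i+2 around each X as dead. The player left with no safe cell loses, so this is a normal-play take-away game on strips of safe cells.
Placing X at cell i (0-indexed) of a strip of k safe cells leaves independent strips of sizes max(0, i-2) and max(0, k-i-3). Hence G(k) = mex{ G(max(0,i-2)) XOR G(max(0,k-i-3)) : 0 <= i < k }, with G(0) = 0.
G(1): splits (0,0):0^0=0 -> mex({0}) = 1
G(2): splits (0,0):0^0=0 -> mex({0}) = 1
G(3): splits (0,0):0^0=0 -> mex({0}) = 1
G(4): splits (0,1):0^1=1 (0,0):0^0=0 -> mex({0, 1}) = 2
G(5): splits (0,2):0^1=1 (0,1):0^1=1 (0,0):0^0=0 -> mex({0, 1}) = 2
G(6) = mex({1}) = 0
G(7) = mex({0, 1, 2}) = 3
G(8) = mex({0, 1, 2}) = 3
G(9) = mex({0, 2}) = 1
Therefore G(9) = 1.

1


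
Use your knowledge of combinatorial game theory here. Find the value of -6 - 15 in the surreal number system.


x = -6, y = 15
x - y = -6 - 15 = -21

-21


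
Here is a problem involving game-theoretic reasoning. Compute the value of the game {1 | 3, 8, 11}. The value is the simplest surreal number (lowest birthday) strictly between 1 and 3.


Left options: {1}, max = 1
Right options: {3, 8, 11}, min = 3
All options are numbers and max(Left) < min(Right), so by the simplicity theorem the value is the simplest (earliest-born) number strictly between 1 and 3.
The only integer strictly between 1 and 3 is 2.
No non-integer in the interval can be simpler: if x is a non-integer in the interval, then floor(x) or ceil(x) also lies in the interval (the interval contains an integer), and both are proper prefixes of x's sign expansion, i.e. born earlier. So the game value is 2.
Game value = 2

2


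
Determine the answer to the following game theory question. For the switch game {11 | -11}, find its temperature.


The game is {11 | -11}, a switch {a | b} with numbers a > b.
Cooling {a | b} by t gives {a - t | b + t}, which stops being hot when a - t = b + t, i.e. at t = (a - b)/2. So the temperature of a switch is (a - b)/2.
Temperature = (Left option - Right option) / 2
= (11 - (-11)) / 2
= 22 / 2
= 11

11


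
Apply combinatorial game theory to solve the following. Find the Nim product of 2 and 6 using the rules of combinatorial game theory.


Nim multiplication is bilinear over XOR: (u XOR v) * w = (u*w) XOR (v*w).
So we split each operand into its bit components and XOR the pairwise Nim products.
2 = 2 (as XOR of powers of 2).
6 = 2 + 4 (as XOR of powers of 2).
Using the standard Nim-product table on single bits:
  2*2 = 3,   2*4 = 8,   2*8 = 12,
  4*4 = 6,   4*8 = 11,  8*8 = 13,
and  1*x = x (identity), k*l = l*k (commutative).
Pairwise Nim products:
  2 * 2 = 3
  2 * 4 = 8
XOR them: 3 XOR 8 = 11.
Result: 2 * 6 = 11 (in Nim).

11
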